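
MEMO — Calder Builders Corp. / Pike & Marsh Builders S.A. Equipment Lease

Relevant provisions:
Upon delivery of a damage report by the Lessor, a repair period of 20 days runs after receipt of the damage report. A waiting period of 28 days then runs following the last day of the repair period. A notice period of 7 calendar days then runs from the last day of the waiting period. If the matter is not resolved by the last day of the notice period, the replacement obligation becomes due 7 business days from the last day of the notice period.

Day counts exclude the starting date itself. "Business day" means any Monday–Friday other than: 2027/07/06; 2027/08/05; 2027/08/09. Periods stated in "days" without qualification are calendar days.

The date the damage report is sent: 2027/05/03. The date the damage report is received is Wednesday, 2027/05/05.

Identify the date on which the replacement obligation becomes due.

2027/07/09

The last day of the repair period: 20 calendar days after 2027/05/05 is 2027/05/25.
The last day of the waiting period: 2027/05/25 + 28 days = 2027/06/22.
The last day of the notice period: 7 calendar days after 2027/06/22 is 2027/06/29.
From Tuesday, 2027/06/29, 7 business days (Jun 30, Jul 1, Jul 2, Jul 5, Jul 7, Jul 8, Jul 9, skipping weekends and the listed holiday on Jul 6) brings us to Friday, 2027/07/09, which is the date on which the replacement obligation becomes due.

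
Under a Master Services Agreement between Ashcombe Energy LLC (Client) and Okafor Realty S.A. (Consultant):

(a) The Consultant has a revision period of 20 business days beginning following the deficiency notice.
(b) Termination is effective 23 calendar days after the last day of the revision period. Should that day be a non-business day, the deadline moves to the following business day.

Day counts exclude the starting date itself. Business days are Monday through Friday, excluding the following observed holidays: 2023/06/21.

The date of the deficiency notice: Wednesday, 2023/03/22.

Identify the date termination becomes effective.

2023/05/12

From Wednesday, 2023/03/22, 20 business days (Mar 23, Mar 24, Mar 27, Mar 28, …, Apr 17, Apr 18, Apr 19, skipping weekends) brings us to Wednesday, 2023/04/19, which is the last day of the revision period.
The date termination becomes effective: 23 calendar days after 2023/04/19 is 2023/05/12. 2023/05/12 is a Friday and is not a listed holiday, so no roll-forward applies.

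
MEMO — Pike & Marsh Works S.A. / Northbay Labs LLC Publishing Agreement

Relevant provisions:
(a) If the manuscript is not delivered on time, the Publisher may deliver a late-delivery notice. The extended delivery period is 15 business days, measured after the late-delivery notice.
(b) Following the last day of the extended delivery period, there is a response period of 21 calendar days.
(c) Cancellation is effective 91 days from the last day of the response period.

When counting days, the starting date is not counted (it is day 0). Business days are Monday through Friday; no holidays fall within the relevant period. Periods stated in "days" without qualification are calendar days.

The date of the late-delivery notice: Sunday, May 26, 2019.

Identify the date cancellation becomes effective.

The last day of the extended delivery period: 15 business days after Sunday, May 26, 2019, skipping weekends — May 27, May 28, May 29, May 30, …, Jun 12, Jun 13, Jun 14 — lands on Friday, Jun 14, 2019.
The last day of the response period: Jun 14, 2019 + 21 days = Jul 5, 2019.
The date cancellation becomes effective: Jul 5, 2019 + 91 days = Oct 4, 2019.

Oct 4, 2019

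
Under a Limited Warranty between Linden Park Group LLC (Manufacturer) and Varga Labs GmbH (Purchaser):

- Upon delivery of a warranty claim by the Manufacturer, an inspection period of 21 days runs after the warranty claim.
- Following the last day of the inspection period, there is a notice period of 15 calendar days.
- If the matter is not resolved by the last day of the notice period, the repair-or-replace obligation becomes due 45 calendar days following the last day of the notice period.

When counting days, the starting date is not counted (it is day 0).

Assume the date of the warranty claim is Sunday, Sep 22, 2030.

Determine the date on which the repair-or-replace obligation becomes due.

The last day of the inspection period: 21 calendar days after Sep 22, 2030 is Oct 13, 2030.
The last day of the notice period: 15 calendar days after Oct 13, 2030 is Oct 28, 2030.
Adding 45 calendar days to Oct 28, 2030 gives Dec 12, 2030, which is the date on which the repair-or-replace obligation becomes due.

Dec 12, 2030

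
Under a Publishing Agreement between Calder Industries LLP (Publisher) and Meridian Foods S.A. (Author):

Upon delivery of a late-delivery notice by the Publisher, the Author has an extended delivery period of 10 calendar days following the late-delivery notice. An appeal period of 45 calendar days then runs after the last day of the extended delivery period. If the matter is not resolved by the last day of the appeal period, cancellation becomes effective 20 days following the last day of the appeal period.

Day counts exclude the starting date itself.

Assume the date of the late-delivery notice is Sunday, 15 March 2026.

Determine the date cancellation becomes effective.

29 May 2026

The last day of the extended delivery period: 15 March 2026 + 10 days = 25 March 2026.
Adding 45 calendar days to 25 March 2026 gives 9 May 2026, which is the last day of the appeal period.
The date cancellation becomes effective: 20 calendar days after 9 May 2026 is 29 May 2026.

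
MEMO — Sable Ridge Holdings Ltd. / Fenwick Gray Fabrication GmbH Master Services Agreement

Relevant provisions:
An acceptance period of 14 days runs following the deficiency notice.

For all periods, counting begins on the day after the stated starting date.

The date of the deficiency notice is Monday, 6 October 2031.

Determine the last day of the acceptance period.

The last day of the acceptance period: 6 October 2031 + 14 days = 20 October 2031.

20 October 2031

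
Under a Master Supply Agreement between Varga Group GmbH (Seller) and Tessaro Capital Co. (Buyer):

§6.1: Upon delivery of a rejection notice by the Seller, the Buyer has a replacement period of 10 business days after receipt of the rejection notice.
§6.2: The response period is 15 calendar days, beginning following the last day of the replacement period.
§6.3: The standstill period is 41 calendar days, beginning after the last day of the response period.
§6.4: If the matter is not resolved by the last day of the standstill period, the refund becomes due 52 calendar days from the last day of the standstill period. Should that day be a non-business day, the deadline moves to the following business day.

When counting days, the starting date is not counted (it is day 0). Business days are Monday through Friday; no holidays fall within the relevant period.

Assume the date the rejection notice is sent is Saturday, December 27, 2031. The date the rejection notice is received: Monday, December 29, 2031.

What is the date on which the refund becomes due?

The last day of the replacement period: counting 10 business days from Monday, December 29, 2031 (Dec 30, Dec 31, Jan 1, Jan 2, Jan 5, Jan 6, Jan 7, Jan 8, Jan 9, Jan 12, skipping weekends) reaches Monday, January 12, 2032.
Adding 15 calendar days to January 12, 2032 gives January 27, 2032, which is the last day of the response period.
The last day of the standstill period: January 27, 2032 + 41 days = March 8, 2032.
Adding 52 calendar days to March 8, 2032 gives April 29, 2032, which is the date on which the refund becomes due. April 29, 2032 is a Thursday, so no roll-forward applies.

April 29, 2032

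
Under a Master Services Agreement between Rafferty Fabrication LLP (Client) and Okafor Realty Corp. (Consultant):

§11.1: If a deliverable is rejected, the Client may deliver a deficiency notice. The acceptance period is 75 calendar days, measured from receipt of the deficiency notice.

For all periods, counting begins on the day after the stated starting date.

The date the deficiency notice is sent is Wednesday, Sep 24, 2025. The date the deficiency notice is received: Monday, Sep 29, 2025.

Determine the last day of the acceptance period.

Dec 13, 2025

Adding 75 calendar days to Sep 29, 2025 gives Dec 13, 2025, which is the last day of the acceptance period.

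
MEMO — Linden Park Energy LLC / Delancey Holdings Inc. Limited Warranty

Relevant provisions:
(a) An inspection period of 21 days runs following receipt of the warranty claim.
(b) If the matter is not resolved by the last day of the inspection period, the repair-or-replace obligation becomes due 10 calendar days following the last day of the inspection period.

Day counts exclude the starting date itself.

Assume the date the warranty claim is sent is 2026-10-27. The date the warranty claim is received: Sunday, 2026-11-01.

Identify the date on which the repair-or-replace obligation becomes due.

2026-12-02

The last day of the inspection period: 21 calendar days after 2026-11-01 is 2026-11-22.
Adding 10 calendar days to 2026-11-22 gives 2026-12-02, which is the date on which the repair-or-replace obligation becomes due.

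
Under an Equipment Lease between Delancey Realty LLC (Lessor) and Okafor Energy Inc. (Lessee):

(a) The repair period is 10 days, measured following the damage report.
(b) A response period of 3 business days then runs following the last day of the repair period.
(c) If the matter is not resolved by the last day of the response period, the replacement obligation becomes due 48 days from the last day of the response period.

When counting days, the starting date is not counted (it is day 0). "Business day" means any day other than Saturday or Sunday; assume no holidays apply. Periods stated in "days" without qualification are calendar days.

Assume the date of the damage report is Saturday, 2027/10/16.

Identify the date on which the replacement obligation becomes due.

2027/12/16

The last day of the repair period: 10 calendar days after 2027/10/16 is 2027/10/26.
From Tuesday, 2027/10/26, 3 business days (Oct 27, Oct 28, Oct 29, skipping weekends) brings us to Friday, 2027/10/29, which is the last day of the response period.
The date on which the replacement obligation becomes due: 48 calendar days after 2027/10/29 is 2027/12/16.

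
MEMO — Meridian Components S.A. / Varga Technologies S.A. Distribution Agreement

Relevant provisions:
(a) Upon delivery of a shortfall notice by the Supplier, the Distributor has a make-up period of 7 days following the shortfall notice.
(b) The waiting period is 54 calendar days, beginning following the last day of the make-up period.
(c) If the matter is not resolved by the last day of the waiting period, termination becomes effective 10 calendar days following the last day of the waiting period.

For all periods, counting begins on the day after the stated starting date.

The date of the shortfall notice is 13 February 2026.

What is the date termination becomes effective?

The last day of the make-up period: 7 calendar days after 13 February 2026 is 20 February 2026.
Adding 54 calendar days to 20 February 2026 gives 15 April 2026, which is the last day of the waiting period.
The date termination becomes effective: 10 calendar days after 15 April 2026 is 25 April 2026.

25 April 2026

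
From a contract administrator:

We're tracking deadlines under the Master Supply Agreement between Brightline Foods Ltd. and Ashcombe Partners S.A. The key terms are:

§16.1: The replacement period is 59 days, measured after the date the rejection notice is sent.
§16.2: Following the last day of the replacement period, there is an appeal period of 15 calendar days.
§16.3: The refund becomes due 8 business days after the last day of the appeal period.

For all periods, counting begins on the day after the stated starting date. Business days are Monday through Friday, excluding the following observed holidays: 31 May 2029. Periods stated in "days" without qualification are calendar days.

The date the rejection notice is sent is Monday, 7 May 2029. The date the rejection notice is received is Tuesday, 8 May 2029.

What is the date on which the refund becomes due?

1 August 2029

The last day of the replacement period: 7 May 2029 + 59 days = 5 July 2029.
The last day of the appeal period: 15 calendar days after 5 July 2029 is 20 July 2029.
The date on which the refund becomes due: counting 8 business days from Friday, 20 July 2029 (Jul 23, Jul 24, Jul 25, Jul 26, Jul 27, Jul 30, Jul 31, Aug 1, skipping weekends) reaches Wednesday, 1 August 2029.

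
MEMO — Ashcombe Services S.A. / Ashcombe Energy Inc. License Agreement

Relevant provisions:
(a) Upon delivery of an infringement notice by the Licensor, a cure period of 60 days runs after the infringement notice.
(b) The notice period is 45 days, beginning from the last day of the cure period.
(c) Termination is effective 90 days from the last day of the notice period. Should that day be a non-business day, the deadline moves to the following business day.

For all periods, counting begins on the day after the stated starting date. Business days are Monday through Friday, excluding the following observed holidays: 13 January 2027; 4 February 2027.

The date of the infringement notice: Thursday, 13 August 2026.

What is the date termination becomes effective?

The last day of the cure period: 13 August 2026 + 60 days = 12 October 2026.
The last day of the notice period: 12 October 2026 + 45 days = 26 November 2026.
Adding 90 calendar days to 26 November 2026 gives 24 February 2027, which is the date termination becomes effective. 24 February 2027 is a Wednesday and is not a listed holiday, so no roll-forward applies.

24 February 2027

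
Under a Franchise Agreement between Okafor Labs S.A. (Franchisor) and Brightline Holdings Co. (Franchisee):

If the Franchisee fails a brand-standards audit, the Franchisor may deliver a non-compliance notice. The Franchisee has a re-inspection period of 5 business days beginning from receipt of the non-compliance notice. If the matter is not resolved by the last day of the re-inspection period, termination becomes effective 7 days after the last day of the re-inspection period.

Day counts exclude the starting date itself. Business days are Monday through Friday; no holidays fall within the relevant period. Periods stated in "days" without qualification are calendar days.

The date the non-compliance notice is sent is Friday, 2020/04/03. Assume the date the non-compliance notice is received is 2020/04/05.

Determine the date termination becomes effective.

2020/04/17

The last day of the re-inspection period: counting 5 business days from Sunday, 2020/04/05 (Apr 6, Apr 7, Apr 8, Apr 9, Apr 10, skipping weekends) reaches Friday, 2020/04/10.
The date termination becomes effective: 7 calendar days after 2020/04/10 is 2020/04/17.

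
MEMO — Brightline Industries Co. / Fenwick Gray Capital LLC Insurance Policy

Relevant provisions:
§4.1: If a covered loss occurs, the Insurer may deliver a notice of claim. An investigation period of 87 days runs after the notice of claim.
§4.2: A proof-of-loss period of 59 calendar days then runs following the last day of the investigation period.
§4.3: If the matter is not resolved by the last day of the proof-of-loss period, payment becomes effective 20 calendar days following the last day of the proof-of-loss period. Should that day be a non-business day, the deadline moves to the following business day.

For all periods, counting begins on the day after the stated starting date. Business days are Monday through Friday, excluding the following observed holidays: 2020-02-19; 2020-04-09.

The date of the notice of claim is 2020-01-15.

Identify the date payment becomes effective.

2020-06-29

The last day of the investigation period: 87 calendar days after 2020-01-15 is 2020-04-11.
The last day of the proof-of-loss period: 2020-04-11 + 59 days = 2020-06-09.
The date payment becomes effective: 20 calendar days after 2020-06-09 is 2020-06-29. 2020-06-29 is a Monday and is not a listed holiday, so no roll-forward applies.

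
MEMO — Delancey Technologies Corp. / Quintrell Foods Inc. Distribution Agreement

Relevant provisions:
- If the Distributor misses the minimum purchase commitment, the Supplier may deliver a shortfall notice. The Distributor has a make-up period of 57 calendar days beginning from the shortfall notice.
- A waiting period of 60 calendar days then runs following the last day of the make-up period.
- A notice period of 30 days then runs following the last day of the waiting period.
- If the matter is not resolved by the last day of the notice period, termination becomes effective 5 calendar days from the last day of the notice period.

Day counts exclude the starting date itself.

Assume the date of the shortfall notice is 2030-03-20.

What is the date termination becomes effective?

2030-08-19

Adding 57 calendar days to 2030-03-20 gives 2030-05-16, which is the last day of the make-up period.
Adding 60 calendar days to 2030-05-16 gives 2030-07-15, which is the last day of the waiting period.
The last day of the notice period: 30 calendar days after 2030-07-15 is 2030-08-14.
The date termination becomes effective: 5 calendar days after 2030-08-14 is 2030-08-19.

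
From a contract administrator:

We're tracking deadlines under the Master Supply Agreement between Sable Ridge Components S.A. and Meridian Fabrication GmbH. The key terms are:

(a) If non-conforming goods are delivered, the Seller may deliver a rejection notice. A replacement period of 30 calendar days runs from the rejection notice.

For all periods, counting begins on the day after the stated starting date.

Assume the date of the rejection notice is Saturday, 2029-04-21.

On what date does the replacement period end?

2029-05-21

The last day of the replacement period: 30 calendar days after 2029-04-21 is 2029-05-21.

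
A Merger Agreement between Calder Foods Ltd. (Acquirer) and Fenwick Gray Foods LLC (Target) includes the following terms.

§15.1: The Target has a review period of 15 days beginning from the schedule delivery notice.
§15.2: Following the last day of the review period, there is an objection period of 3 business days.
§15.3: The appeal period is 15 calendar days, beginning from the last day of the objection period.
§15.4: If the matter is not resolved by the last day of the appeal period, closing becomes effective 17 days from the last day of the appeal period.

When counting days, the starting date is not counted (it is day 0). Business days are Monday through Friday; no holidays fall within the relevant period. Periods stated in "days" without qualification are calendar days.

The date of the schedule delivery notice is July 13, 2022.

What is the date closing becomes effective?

September 3, 2022

The last day of the review period: July 13, 2022 + 15 days = July 28, 2022.
From Thursday, July 28, 2022, 3 business days (Jul 29, Aug 1, Aug 2, skipping weekends) brings us to Tuesday, August 2, 2022, which is the last day of the objection period.
Adding 15 calendar days to August 2, 2022 gives August 17, 2022, which is the last day of the appeal period.
Adding 17 calendar days to August 17, 2022 gives September 3, 2022, which is the date closing becomes effective.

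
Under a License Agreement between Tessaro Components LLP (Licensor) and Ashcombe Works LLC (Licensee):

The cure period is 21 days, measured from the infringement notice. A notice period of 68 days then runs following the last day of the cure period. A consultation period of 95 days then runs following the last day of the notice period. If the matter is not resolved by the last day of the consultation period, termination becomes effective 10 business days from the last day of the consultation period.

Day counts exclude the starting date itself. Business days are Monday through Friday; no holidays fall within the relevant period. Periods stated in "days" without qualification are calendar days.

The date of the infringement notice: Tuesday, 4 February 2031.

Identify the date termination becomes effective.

21 August 2031

Adding 21 calendar days to 4 February 2031 gives 25 February 2031, which is the last day of the cure period.
The last day of the notice period: 25 February 2031 + 68 days = 4 May 2031.
The last day of the consultation period: 4 May 2031 + 95 days = 7 August 2031.
The date termination becomes effective: 10 business days after Thursday, 7 August 2031, skipping weekends — Aug 8, Aug 11, Aug 12, Aug 13, Aug 14, Aug 15, Aug 18, Aug 19, Aug 20, Aug 21 — lands on Thursday, 21 August 2031.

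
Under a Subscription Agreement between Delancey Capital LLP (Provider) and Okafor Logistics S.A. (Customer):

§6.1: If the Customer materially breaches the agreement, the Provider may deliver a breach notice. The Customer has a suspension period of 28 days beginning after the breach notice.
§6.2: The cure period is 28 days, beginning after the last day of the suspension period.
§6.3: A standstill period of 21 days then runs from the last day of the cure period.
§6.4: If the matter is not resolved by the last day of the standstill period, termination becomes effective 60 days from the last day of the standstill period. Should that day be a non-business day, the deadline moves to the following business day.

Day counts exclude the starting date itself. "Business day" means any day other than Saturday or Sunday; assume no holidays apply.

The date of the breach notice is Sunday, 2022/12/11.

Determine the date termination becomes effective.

2023/04/27

Adding 28 calendar days to 2022/12/11 gives 2023/01/08, which is the last day of the suspension period.
The last day of the cure period: 2023/01/08 + 28 days = 2023/02/05.
The last day of the standstill period: 21 calendar days after 2023/02/05 is 2023/02/26.
Adding 60 calendar days to 2023/02/26 gives 2023/04/27, which is the date termination becomes effective. 2023/04/27 is a Thursday, so no roll-forward applies.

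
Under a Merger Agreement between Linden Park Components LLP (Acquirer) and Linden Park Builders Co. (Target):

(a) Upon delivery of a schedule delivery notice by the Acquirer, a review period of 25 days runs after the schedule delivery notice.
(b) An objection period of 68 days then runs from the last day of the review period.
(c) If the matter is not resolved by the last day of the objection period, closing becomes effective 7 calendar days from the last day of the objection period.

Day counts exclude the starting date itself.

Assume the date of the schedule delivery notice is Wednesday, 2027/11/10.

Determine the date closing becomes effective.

2028/02/18

The last day of the review period: 25 calendar days after 2027/11/10 is 2027/12/05.
The last day of the objection period: 2027/12/05 + 68 days = 2028/02/11.
Adding 7 calendar days to 2028/02/11 gives 2028/02/18, which is the date closing becomes effective.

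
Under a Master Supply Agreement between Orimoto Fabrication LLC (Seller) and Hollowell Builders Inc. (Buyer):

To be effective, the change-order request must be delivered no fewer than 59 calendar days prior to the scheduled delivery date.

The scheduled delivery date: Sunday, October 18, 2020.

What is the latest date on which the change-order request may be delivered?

October 18, 2020 minus 59 days is August 20, 2020.

August 20, 2020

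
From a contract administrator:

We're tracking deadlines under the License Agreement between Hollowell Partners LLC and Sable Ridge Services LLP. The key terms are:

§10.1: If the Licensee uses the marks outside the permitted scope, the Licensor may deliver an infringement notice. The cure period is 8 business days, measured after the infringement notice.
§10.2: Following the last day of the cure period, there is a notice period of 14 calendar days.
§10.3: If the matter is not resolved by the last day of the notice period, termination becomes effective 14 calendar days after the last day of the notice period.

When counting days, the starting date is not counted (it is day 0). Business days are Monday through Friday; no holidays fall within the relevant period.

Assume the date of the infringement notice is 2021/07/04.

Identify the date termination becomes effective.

The last day of the cure period: counting 8 business days from Sunday, 2021/07/04 (Jul 5, Jul 6, Jul 7, Jul 8, Jul 9, Jul 12, Jul 13, Jul 14, skipping weekends) reaches Wednesday, 2021/07/14.
The last day of the notice period: 14 calendar days after 2021/07/14 is 2021/07/28.
The date termination becomes effective: 2021/07/28 + 14 days = 2021/08/11.

2021/08/11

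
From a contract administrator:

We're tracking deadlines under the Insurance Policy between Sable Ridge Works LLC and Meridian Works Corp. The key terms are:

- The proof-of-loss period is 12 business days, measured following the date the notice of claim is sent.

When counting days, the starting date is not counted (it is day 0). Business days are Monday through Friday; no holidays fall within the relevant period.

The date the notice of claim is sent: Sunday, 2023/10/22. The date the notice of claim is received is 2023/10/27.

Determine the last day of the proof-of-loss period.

2023/11/07

From Sunday, 2023/10/22, 12 business days (Oct 23, Oct 24, Oct 25, Oct 26, …, Nov 3, Nov 6, Nov 7, skipping weekends) brings us to Tuesday, 2023/11/07, which is the last day of the proof-of-loss period.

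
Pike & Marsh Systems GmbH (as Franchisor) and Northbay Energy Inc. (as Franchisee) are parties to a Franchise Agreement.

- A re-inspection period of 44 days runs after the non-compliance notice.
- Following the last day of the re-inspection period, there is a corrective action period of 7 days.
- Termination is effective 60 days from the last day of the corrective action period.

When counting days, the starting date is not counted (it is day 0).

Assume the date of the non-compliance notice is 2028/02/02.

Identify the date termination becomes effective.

2028/05/23

Adding 44 calendar days to 2028/02/02 gives 2028/03/17, which is the last day of the re-inspection period.
The last day of the corrective action period: 2028/03/17 + 7 days = 2028/03/24.
The date termination becomes effective: 60 calendar days after 2028/03/24 is 2028/05/23.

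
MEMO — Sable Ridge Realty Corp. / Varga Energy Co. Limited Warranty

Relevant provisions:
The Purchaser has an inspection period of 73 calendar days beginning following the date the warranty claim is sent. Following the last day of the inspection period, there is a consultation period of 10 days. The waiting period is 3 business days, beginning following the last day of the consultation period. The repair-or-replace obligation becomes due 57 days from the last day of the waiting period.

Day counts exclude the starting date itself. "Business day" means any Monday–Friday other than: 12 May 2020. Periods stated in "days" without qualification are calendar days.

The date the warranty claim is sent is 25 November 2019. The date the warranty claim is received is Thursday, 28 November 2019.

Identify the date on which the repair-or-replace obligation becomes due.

Adding 73 calendar days to 25 November 2019 gives 6 February 2020, which is the last day of the inspection period.
Adding 10 calendar days to 6 February 2020 gives 16 February 2020, which is the last day of the consultation period.
The last day of the waiting period: counting 3 business days from Sunday, 16 February 2020 (Feb 17, Feb 18, Feb 19, skipping weekends) reaches Wednesday, 19 February 2020.
The date on which the repair-or-replace obligation becomes due: 19 February 2020 + 57 days = 16 April 2020.

16 April 2020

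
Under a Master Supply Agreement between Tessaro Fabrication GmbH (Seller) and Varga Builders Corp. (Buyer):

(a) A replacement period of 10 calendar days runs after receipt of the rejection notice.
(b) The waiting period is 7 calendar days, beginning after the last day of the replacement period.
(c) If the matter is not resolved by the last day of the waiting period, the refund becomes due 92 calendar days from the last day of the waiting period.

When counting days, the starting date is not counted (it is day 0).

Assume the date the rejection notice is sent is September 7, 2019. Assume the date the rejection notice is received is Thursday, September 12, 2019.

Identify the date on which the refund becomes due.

December 30, 2019

The last day of the replacement period: September 12, 2019 + 10 days = September 22, 2019.
The last day of the waiting period: September 22, 2019 + 7 days = September 29, 2019.
The date on which the refund becomes due: 92 calendar days after September 29, 2019 is December 30, 2019.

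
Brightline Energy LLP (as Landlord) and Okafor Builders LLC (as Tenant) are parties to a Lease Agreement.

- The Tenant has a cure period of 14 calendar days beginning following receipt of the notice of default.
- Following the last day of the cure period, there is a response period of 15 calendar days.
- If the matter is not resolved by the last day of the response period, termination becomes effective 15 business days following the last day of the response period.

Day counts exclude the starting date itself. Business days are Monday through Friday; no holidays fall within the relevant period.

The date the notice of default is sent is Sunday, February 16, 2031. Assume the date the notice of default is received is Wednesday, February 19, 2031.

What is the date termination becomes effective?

Adding 14 calendar days to February 19, 2031 gives March 5, 2031, which is the last day of the cure period.
The last day of the response period: 15 calendar days after March 5, 2031 is March 20, 2031.
The date termination becomes effective: counting 15 business days from Thursday, March 20, 2031 (Mar 21, Mar 24, Mar 25, Mar 26, …, Apr 8, Apr 9, Apr 10, skipping weekends) reaches Thursday, April 10, 2031.

April 10, 2031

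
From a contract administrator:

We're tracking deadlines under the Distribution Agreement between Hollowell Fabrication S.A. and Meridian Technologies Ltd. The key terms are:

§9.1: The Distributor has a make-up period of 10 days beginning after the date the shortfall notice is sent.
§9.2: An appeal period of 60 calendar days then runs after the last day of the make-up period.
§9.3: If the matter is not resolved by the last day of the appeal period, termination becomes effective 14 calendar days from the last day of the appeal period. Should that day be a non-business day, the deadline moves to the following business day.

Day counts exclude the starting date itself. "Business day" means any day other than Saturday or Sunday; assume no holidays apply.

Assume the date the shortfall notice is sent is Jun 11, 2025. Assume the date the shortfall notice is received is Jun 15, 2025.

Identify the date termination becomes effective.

The last day of the make-up period: 10 calendar days after Jun 11, 2025 is Jun 21, 2025.
The last day of the appeal period: Jun 21, 2025 + 60 days = Aug 20, 2025.
Adding 14 calendar days to Aug 20, 2025 gives Sep 3, 2025, which is the date termination becomes effective. Sep 3, 2025 is a Wednesday, so no roll-forward applies.

Sep 3, 2025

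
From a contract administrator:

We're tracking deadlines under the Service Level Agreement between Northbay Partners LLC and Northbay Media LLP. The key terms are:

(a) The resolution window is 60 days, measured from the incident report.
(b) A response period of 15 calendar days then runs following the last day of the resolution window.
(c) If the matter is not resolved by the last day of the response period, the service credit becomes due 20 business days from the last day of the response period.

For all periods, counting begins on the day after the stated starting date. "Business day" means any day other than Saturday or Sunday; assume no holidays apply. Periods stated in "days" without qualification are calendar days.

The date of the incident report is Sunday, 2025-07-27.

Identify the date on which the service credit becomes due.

2025-11-07

Adding 60 calendar days to 2025-07-27 gives 2025-09-25, which is the last day of the resolution window.
Adding 15 calendar days to 2025-09-25 gives 2025-10-10, which is the last day of the response period.
The date on which the service credit becomes due: counting 20 business days from Friday, 2025-10-10 (Oct 13, Oct 14, Oct 15, Oct 16, …, Nov 5, Nov 6, Nov 7, skipping weekends) reaches Friday, 2025-11-07.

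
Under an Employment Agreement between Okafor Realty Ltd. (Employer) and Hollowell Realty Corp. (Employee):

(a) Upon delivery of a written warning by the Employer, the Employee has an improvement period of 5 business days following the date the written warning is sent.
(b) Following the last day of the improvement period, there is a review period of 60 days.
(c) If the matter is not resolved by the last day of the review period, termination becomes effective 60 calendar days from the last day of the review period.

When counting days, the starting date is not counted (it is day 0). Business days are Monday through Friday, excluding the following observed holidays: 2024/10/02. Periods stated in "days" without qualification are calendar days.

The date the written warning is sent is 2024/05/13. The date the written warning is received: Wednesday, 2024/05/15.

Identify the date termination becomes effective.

The last day of the improvement period: counting 5 business days from Monday, 2024/05/13 (May 14, May 15, May 16, May 17, May 20, skipping weekends) reaches Monday, 2024/05/20.
Adding 60 calendar days to 2024/05/20 gives 2024/07/19, which is the last day of the review period.
The date termination becomes effective: 60 calendar days after 2024/07/19 is 2024/09/17.

2024/09/17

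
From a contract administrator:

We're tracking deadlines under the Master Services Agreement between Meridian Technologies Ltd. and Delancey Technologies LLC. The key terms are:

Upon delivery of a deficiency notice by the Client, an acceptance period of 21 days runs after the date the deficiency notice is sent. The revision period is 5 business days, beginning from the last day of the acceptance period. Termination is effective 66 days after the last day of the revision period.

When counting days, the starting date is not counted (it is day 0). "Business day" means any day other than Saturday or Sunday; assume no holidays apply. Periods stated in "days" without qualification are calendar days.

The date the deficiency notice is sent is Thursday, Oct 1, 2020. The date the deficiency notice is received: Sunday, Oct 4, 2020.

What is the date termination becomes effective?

Jan 3, 2021

The last day of the acceptance period: 21 calendar days after Oct 1, 2020 is Oct 22, 2020.
From Thursday, Oct 22, 2020, 5 business days (Oct 23, Oct 26, Oct 27, Oct 28, Oct 29, skipping weekends) brings us to Thursday, Oct 29, 2020, which is the last day of the revision period.
Adding 66 calendar days to Oct 29, 2020 gives Jan 3, 2021, which is the date termination becomes effective.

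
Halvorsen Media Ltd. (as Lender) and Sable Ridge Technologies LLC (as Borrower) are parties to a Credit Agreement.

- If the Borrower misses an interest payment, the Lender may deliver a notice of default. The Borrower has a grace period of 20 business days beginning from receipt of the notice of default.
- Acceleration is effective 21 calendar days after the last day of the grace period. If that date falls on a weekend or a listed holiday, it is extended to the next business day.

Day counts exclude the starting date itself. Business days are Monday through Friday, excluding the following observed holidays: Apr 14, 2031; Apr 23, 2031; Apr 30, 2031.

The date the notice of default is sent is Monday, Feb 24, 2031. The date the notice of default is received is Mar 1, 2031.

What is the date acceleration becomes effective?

Apr 18, 2031

From Saturday, Mar 1, 2031, 20 business days (Mar 3, Mar 4, Mar 5, Mar 6, …, Mar 26, Mar 27, Mar 28, skipping weekends) brings us to Friday, Mar 28, 2031, which is the last day of the grace period.
The date acceleration becomes effective: 21 calendar days after Mar 28, 2031 is Apr 18, 2031. Apr 18, 2031 is a Friday and is not a listed holiday, so no roll-forward applies.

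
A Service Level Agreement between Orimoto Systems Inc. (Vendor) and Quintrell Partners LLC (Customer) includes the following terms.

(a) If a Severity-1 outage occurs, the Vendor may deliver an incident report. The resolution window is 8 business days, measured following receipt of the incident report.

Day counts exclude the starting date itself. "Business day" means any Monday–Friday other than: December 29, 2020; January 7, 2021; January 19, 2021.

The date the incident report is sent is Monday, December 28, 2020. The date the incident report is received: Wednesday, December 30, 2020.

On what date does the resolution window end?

From Wednesday, December 30, 2020, 8 business days (Dec 31, Jan 1, Jan 4, Jan 5, Jan 6, Jan 8, Jan 11, Jan 12, skipping weekends and the listed holiday on Jan 7) brings us to Tuesday, January 12, 2021, which is the last day of the resolution window.

January 12, 2021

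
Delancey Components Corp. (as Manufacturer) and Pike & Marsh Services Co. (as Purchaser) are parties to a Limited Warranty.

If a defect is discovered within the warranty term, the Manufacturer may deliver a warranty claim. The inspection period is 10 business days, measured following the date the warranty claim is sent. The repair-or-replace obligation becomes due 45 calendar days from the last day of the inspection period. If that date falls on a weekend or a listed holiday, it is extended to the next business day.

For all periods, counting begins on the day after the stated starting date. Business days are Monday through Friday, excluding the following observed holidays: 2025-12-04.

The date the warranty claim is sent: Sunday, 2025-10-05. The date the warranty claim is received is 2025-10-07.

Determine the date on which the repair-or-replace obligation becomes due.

The last day of the inspection period: 10 business days after Sunday, 2025-10-05, skipping weekends — Oct 6, Oct 7, Oct 8, Oct 9, Oct 10, Oct 13, Oct 14, Oct 15, Oct 16, Oct 17 — lands on Friday, 2025-10-17.
Adding 45 calendar days to 2025-10-17 gives 2025-12-01, which is the date on which the repair-or-replace obligation becomes due. 2025-12-01 is a Monday and is not a listed holiday, so no roll-forward applies.

2025-12-01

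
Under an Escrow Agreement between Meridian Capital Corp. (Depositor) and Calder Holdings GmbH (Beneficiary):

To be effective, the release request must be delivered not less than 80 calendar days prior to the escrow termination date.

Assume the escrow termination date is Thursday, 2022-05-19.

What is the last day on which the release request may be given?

Counting back 80 calendar days from 2022-05-19 gives 2022-02-28.

2022-02-28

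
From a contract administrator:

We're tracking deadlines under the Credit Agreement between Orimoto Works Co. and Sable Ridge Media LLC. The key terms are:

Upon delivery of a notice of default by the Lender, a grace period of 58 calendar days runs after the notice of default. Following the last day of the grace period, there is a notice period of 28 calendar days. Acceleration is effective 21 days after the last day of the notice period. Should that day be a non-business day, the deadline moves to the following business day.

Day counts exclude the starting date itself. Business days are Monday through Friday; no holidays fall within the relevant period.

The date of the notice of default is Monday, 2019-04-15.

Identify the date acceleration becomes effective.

Adding 58 calendar days to 2019-04-15 gives 2019-06-12, which is the last day of the grace period.
Adding 28 calendar days to 2019-06-12 gives 2019-07-10, which is the last day of the notice period.
The date acceleration becomes effective: 21 calendar days after 2019-07-10 is 2019-07-31. 2019-07-31 is a Wednesday, so no roll-forward applies.

2019-07-31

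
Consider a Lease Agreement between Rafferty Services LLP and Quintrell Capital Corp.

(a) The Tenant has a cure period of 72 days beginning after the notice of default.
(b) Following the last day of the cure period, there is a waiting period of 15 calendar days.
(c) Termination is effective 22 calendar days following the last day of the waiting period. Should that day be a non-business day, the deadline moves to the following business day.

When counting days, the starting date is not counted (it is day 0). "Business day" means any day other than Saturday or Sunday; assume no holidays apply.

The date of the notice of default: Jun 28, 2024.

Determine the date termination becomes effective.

Oct 15, 2024

The last day of the cure period: Jun 28, 2024 + 72 days = Sep 8, 2024.
Adding 15 calendar days to Sep 8, 2024 gives Sep 23, 2024, which is the last day of the waiting period.
Adding 22 calendar days to Sep 23, 2024 gives Oct 15, 2024, which is the date termination becomes effective. Oct 15, 2024 is a Tuesday, so no roll-forward applies.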